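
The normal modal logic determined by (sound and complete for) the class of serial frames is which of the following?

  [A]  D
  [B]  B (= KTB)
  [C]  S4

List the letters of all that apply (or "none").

(A) D is determined by exactly this class.
(B) B (= KTB) is determined by the class of reflexive and symmetric frames.
(C) S4 is determined by the class of reflexive and transitive frames.

A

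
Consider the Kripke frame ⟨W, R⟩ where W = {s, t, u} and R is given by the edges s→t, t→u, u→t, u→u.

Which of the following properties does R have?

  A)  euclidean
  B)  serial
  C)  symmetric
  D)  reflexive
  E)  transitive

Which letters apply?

(A) not euclidean: s R t and s R t but not t R t.
(B) serial: every world has an R-successor.
(C) not symmetric: s R t but not t R s.
(D) not reflexive: not s R s.
(E) not transitive: s R t and t R u but not s R u.

B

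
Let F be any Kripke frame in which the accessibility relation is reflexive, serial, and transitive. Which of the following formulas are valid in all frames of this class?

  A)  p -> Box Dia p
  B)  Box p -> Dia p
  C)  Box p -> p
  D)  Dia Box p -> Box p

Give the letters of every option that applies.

B, C

(A) axiom B: valid iff R is symmetric. Such an R need not be symmetric — not valid.
(B) Box p -> Dia p is axiom D, which corresponds to seriality. Every such R is serial — valid.
(C) Box p -> p is axiom T; it is valid on a frame exactly when R is reflexive. Every such R is reflexive, so valid.
(D) the dual of axiom 5: valid iff R is euclidean. Such an R need not be euclidean — not valid.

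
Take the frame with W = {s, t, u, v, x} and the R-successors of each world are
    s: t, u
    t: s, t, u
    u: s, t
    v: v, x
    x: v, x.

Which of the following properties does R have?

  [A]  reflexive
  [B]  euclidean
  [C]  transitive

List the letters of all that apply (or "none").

(A) not reflexive: not s R s.
(B) not euclidean: s R u and s R u but not u R u.
(C) not transitive: s R t and t R s but not s R s.

none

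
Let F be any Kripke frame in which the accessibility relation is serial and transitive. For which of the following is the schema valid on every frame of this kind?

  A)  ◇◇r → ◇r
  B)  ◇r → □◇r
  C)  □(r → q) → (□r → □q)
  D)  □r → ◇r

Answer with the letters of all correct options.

(A) ◇◇r → ◇r is the dual of axiom 4, which corresponds to transitivity. Every such R is transitive — valid.
(B) ◇r → □◇r (axiom 5) characterises the euclidean frames. Such an R need not be euclidean — not valid.
(C) □(r → q) → (□r → □q) is the K axiom; it holds on all frames — valid.
(D) □r → ◇r is axiom D, which corresponds to seriality. Every such R is serial — valid.

A, C, D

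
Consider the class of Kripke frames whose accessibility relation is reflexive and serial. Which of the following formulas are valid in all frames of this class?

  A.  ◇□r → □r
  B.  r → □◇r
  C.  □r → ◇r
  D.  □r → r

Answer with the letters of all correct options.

(A) ◇□r → □r is the dual of axiom 5; it is valid on a frame exactly when R is euclidean. Such an R need not be euclidean, so not valid.
(B) axiom B: valid iff R is symmetric. Such an R need not be symmetric — not valid.
(C) □r → ◇r is axiom D; it is valid on a frame exactly when R is serial. Every such R is serial, so valid.
(D) □r → r (axiom T) characterises the reflexive frames. Every such R is reflexive — valid.

C, D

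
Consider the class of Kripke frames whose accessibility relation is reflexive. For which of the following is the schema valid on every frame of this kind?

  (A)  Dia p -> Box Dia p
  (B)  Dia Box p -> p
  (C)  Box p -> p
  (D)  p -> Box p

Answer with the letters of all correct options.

A reflexive relation is serial.
(A) axiom 5: valid iff R is euclidean. Such an R need not be euclidean — not valid.
(B) Dia Box p -> p is the dual of axiom B; it is valid on a frame exactly when R is symmetric. Such an R need not be symmetric, so not valid.
(C) Box p -> p is axiom T, which corresponds to reflexivity. Every such R is reflexive — valid.
(D) p -> Box p is valid only on frames where every R-edge is a self-loop. Such an R need not be a subset of the identity — not valid.

C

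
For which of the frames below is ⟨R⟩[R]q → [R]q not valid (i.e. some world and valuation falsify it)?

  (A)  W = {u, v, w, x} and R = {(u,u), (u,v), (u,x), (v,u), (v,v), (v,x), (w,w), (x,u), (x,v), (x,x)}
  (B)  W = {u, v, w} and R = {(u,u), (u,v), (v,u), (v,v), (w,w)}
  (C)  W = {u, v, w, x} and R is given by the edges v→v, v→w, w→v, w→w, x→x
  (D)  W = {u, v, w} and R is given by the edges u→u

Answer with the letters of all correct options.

none

The schema ⟨R⟩[R]q → [R]q is the dual of axiom 5; it is valid on a frame iff R is euclidean.
(A) R is euclidean (any two R-successors of the same world are R-related), so the schema is valid here.
(B) R is euclidean (any two R-successors of the same world are R-related), so the schema is valid here.
(C) R is euclidean (any two R-successors of the same world are R-related), so the schema is valid here.
(D) R is euclidean (any two R-successors of the same world are R-related), so the schema is valid here.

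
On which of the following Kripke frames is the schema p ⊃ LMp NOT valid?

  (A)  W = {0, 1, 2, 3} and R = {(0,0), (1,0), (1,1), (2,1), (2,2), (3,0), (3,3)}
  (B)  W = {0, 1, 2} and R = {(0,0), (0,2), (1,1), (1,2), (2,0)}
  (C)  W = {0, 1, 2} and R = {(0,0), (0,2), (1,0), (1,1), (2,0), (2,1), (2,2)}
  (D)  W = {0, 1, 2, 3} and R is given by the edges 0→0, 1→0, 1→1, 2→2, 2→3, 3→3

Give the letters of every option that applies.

The schema p ⊃ LMp is axiom B; it is valid on a frame iff R is symmetric.
(A) R is not symmetric (1 R 0 but not 0 R 1), so the schema fails here.
(B) R is not symmetric (1 R 2 but not 2 R 1), so the schema fails here.
(C) R is not symmetric (1 R 0 but not 0 R 1), so the schema fails here.
(D) R is not symmetric (1 R 0 but not 0 R 1), so the schema fails here.

A, B, C, D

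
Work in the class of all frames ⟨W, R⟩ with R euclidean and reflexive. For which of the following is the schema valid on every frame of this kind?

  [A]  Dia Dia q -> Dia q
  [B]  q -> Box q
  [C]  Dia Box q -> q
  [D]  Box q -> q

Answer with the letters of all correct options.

A reflexive euclidean relation is also symmetric (from wRw and wRv the euclidean condition gives vRw) and hence transitive; it is an equivalence relation.
(A) Dia Dia q -> Dia q is the dual of axiom 4, which corresponds to transitivity. Every such R is transitive — valid.
(B) q -> Box q is equivalent to ◇p→p; it holds exactly when R ⊆ identity. Such an R need not be a subset of the identity — not valid.
(C) the dual of axiom B: valid iff R is symmetric. Every such R is symmetric — valid.
(D) Box q -> q is axiom T; it is valid on a frame exactly when R is reflexive. Every such R is reflexive, so valid.

A, C, D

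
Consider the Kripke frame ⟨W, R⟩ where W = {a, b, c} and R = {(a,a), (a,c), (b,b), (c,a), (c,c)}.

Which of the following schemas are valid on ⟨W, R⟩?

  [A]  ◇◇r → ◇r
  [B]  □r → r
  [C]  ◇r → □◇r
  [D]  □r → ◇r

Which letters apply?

A, B, C, D

R is reflexive: each world relates to itself.
R is transitive: R is closed under composition.
R is euclidean: any two R-successors of the same world are R-related.
R is serial: every world has an R-successor.
(A) ◇◇r → ◇r is the dual of axiom 4, which corresponds to transitivity. R is transitive — valid.
(B) □r → r is axiom T, which corresponds to reflexivity. R is reflexive — valid.
(C) ◇r → □◇r is axiom 5, which corresponds to the euclidean property. R is euclidean — valid.
(D) □r → ◇r (axiom D) characterises the serial frames. R is serial — valid.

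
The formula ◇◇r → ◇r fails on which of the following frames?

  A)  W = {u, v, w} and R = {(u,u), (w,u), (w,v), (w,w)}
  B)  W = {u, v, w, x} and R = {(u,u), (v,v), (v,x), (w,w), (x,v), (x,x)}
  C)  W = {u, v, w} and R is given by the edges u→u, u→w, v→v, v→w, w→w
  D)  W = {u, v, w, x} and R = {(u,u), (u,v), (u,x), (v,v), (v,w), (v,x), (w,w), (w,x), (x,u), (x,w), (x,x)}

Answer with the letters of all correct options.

The schema ◇◇r → ◇r is the dual of axiom 4; it is valid on a frame iff R is transitive.
(A) R is transitive (R is closed under composition), so the schema is valid here.
(B) R is transitive (R is closed under composition), so the schema is valid here.
(C) R is transitive (R is closed under composition), so the schema is valid here.
(D) R is not transitive (u R v and v R w but not u R w), so the schema fails here.

D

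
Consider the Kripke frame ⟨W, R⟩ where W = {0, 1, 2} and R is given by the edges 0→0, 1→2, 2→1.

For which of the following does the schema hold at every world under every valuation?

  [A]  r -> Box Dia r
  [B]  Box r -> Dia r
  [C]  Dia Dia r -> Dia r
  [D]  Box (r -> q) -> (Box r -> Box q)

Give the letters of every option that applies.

A, B, D

R is symmetric: every R-edge is matched by its reverse.
R is not transitive: 1 R 2 and 2 R 1 but not 1 R 1.
R is serial: every world has an R-successor.
(A) axiom B: valid iff R is symmetric. R is symmetric — valid.
(B) axiom D: valid iff R is serial. R is serial — valid.
(C) Dia Dia r -> Dia r is the dual of axiom 4, which corresponds to transitivity. R is not transitive — not valid.
(D) Box (r -> q) -> (Box r -> Box q) is axiom K, valid on every Kripke frame — valid.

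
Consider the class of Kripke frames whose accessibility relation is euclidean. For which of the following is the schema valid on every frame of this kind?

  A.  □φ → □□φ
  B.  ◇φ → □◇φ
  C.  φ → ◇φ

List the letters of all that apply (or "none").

(A) axiom 4: valid iff R is transitive. Such an R need not be transitive — not valid.
(B) ◇φ → □◇φ is axiom 5; it is valid on a frame exactly when R is euclidean. Every such R is euclidean, so valid.
(C) the dual of axiom T: valid iff R is reflexive. Such an R need not be reflexive — not valid.

B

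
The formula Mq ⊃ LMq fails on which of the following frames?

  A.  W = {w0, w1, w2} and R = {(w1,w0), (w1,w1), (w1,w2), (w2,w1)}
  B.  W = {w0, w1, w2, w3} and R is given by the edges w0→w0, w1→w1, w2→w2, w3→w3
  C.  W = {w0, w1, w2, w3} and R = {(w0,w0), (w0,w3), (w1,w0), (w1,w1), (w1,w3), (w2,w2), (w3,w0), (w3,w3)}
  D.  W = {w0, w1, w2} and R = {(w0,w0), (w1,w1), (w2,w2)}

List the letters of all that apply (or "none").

The schema Mq ⊃ LMq is axiom 5; it is valid on a frame iff R is euclidean.
(A) R is not euclidean (w1 R w0 and w1 R w1 but not w0 R w1), so the schema fails here.
(B) R is euclidean (any two R-successors of the same world are R-related), so the schema is valid here.
(C) R is not euclidean (w1 R w0 and w1 R w1 but not w0 R w1), so the schema fails here.
(D) R is euclidean (any two R-successors of the same world are R-related), so the schema is valid here.

A, C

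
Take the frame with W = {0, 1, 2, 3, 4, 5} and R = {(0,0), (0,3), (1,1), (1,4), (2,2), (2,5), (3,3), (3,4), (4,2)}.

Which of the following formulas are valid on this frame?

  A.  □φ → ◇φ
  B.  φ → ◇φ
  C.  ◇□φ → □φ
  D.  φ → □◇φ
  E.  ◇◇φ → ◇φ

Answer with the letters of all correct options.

R is not reflexive: not 4 R 4.
R is not symmetric: 0 R 3 but not 3 R 0.
R is not transitive: 0 R 3 and 3 R 4 but not 0 R 4.
R is not euclidean: 0 R 3 and 0 R 0 but not 3 R 0.
R is not serial: 5 has no R-successor.
(A) □φ → ◇φ is axiom D; it is valid on a frame exactly when R is serial. R is not serial, so not valid.
(B) φ → ◇φ is the dual of axiom T; it is valid on a frame exactly when R is reflexive. R is not reflexive, so not valid.
(C) ◇□φ → □φ is the dual of axiom 5, which corresponds to the euclidean property. R is not euclidean — not valid.
(D) φ → □◇φ is axiom B, which corresponds to symmetry. R is not symmetric — not valid.
(E) ◇◇φ → ◇φ (the dual of axiom 4) characterises the transitive frames. R is not transitive — not valid.

none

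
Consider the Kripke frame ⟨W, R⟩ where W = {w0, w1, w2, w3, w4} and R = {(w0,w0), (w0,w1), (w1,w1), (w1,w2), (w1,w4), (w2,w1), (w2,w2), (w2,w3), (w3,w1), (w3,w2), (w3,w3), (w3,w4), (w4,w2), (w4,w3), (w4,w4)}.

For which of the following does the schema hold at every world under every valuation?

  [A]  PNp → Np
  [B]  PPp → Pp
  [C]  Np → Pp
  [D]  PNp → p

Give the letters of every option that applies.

C

R is not symmetric: w0 R w1 but not w1 R w0.
R is not transitive: w0 R w1 and w1 R w2 but not w0 R w2.
R is not euclidean: w0 R w1 and w0 R w0 but not w1 R w0.
R is serial: every world has an R-successor.
(A) PNp → Np is the dual of axiom 5; it is valid on a frame exactly when R is euclidean. R is not euclidean, so not valid.
(B) the dual of axiom 4: valid iff R is transitive. R is not transitive — not valid.
(C) Np → Pp is axiom D; it is valid on a frame exactly when R is serial. R is serial, so valid.
(D) PNp → p is the dual of axiom B, which corresponds to symmetry. R is not symmetric — not valid.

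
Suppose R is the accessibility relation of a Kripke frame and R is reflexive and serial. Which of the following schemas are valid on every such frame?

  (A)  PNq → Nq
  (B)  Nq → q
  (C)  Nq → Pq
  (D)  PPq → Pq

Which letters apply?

(A) PNq → Nq is the dual of axiom 5; it is valid on a frame exactly when R is euclidean. Such an R need not be euclidean, so not valid.
(B) Nq → q is axiom T, which corresponds to reflexivity. Every such R is reflexive — valid.
(C) Nq → Pq (axiom D) characterises the serial frames. Every such R is serial — valid.
(D) PPq → Pq is the dual of axiom 4; it is valid on a frame exactly when R is transitive. Such an R need not be transitive, so not valid.

B, C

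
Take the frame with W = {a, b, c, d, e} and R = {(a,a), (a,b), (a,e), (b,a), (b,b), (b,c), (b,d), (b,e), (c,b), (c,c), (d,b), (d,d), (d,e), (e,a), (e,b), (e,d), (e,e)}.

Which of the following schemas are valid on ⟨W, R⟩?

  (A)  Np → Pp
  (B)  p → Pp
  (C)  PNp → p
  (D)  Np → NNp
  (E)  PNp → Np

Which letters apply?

R is reflexive: each world relates to itself.
R is symmetric: every R-edge is matched by its reverse.
R is not transitive: a R b and b R c but not a R c.
R is not euclidean: b R a and b R c but not a R c.
R is serial: every world has an R-successor.
(A) axiom D: valid iff R is serial. R is serial — valid.
(B) p → Pp is the dual of axiom T, which corresponds to reflexivity. R is reflexive — valid.
(C) PNp → p (the dual of axiom B) characterises the symmetric frames. R is symmetric — valid.
(D) Np → NNp (axiom 4) characterises the transitive frames. R is not transitive — not valid.
(E) PNp → Np (the dual of axiom 5) characterises the euclidean frames. R is not euclidean — not valid.

A, B, C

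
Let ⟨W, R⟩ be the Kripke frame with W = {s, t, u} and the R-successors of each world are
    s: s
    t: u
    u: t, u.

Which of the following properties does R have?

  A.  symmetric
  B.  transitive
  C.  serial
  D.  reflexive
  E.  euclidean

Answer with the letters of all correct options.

(A) symmetric: every R-edge is matched by its reverse.
(B) not transitive: t R u and u R t but not t R t.
(C) serial: every world has an R-successor.
(D) not reflexive: not t R t.
(E) not euclidean: u R t and u R t but not t R t.

A, C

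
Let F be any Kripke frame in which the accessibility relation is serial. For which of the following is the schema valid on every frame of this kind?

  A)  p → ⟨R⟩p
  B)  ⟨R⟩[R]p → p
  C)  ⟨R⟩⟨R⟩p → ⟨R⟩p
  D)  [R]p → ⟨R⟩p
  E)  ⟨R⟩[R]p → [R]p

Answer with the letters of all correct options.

(A) p → ⟨R⟩p is the dual of axiom T, which corresponds to reflexivity. Such an R need not be reflexive — not valid.
(B) ⟨R⟩[R]p → p (the dual of axiom B) characterises the symmetric frames. Such an R need not be symmetric — not valid.
(C) the dual of axiom 4: valid iff R is transitive. Such an R need not be transitive — not valid.
(D) axiom D: valid iff R is serial. Every such R is serial — valid.
(E) the dual of axiom 5: valid iff R is euclidean. Such an R need not be euclidean — not valid.

D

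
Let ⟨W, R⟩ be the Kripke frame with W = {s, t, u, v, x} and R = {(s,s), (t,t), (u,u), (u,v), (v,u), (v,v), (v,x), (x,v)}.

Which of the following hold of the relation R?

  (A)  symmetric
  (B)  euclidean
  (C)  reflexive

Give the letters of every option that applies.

A

(A) symmetric: every R-edge is matched by its reverse.
(B) not euclidean: v R u and v R x but not u R x.
(C) not reflexive: not x R x.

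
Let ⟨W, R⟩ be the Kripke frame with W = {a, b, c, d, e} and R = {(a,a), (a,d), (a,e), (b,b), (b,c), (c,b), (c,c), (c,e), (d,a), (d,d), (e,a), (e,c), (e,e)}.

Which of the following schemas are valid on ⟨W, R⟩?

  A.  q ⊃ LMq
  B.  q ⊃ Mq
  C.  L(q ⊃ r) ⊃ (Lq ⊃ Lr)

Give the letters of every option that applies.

A, B, C

R is reflexive: each world relates to itself.
R is symmetric: every R-edge is matched by its reverse.
(A) q ⊃ LMq is axiom B; it is valid on a frame exactly when R is symmetric. R is symmetric, so valid.
(B) q ⊃ Mq is the dual of axiom T; it is valid on a frame exactly when R is reflexive. R is reflexive, so valid.
(C) this is just K, valid on every normal frame.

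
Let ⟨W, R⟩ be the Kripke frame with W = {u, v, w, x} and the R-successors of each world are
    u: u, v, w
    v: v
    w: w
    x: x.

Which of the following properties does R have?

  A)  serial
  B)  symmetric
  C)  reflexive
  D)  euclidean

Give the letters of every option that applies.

A, C

(A) serial: every world has an R-successor.
(B) not symmetric: u R v but not v R u.
(C) reflexive: each world relates to itself.
(D) not euclidean: u R v and u R u but not v R u.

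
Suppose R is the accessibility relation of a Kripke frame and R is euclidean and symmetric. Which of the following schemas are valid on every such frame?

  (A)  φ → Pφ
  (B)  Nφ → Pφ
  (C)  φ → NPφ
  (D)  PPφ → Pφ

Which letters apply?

C, D

A symmetric euclidean relation is transitive (uRv and vRw give vRu by symmetry, then uRw by the euclidean condition, applied at v).
(A) φ → Pφ (the dual of axiom T) characterises the reflexive frames. Such an R need not be reflexive — not valid.
(B) Nφ → Pφ is axiom D; it is valid on a frame exactly when R is serial. Such an R need not be serial, so not valid.
(C) φ → NPφ is axiom B, which corresponds to symmetry. Every such R is symmetric — valid.
(D) PPφ → Pφ is the dual of axiom 4; it is valid on a frame exactly when R is transitive. Every such R is transitive, so valid.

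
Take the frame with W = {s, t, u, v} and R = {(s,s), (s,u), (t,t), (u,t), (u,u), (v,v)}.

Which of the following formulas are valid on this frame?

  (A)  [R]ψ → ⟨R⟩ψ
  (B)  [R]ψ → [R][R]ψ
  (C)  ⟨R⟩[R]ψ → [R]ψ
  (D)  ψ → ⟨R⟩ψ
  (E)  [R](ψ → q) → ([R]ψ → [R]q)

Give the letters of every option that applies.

R is reflexive: each world relates to itself.
R is not transitive: s R u and u R t but not s R t.
R is not euclidean: s R u and s R s but not u R s.
R is serial: every world has an R-successor.
(A) axiom D: valid iff R is serial. R is serial — valid.
(B) [R]ψ → [R][R]ψ is axiom 4; it is valid on a frame exactly when R is transitive. R is not transitive, so not valid.
(C) ⟨R⟩[R]ψ → [R]ψ is the dual of axiom 5, which corresponds to the euclidean property. R is not euclidean — not valid.
(D) ψ → ⟨R⟩ψ (the dual of axiom T) characterises the reflexive frames. R is reflexive — valid.
(E) [R](ψ → q) → ([R]ψ → [R]q) is axiom K, valid on every Kripke frame — valid.

A, D, E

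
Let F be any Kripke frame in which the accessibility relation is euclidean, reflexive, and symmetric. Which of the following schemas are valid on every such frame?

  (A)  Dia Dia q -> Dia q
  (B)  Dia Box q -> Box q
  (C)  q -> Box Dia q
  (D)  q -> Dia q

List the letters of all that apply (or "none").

A relation that is euclidean, reflexive, and symmetric is also serial and transitive.
(A) Dia Dia q -> Dia q is the dual of axiom 4, which corresponds to transitivity. Every such R is transitive — valid.
(B) Dia Box q -> Box q is the dual of axiom 5; it is valid on a frame exactly when R is euclidean. Every such R is euclidean, so valid.
(C) q -> Box Dia q is axiom B, which corresponds to symmetry. Every such R is symmetric — valid.
(D) q -> Dia q (the dual of axiom T) characterises the reflexive frames. Every such R is reflexive — valid.

A, B, C, D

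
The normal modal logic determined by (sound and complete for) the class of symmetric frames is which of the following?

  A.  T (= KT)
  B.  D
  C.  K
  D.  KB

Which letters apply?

D

(A) T (= KT) is determined by the class of reflexive frames.
(B) D is determined by the class of serial frames.
(C) K is determined by the class of arbitrary frames.
(D) KB is determined by exactly this class.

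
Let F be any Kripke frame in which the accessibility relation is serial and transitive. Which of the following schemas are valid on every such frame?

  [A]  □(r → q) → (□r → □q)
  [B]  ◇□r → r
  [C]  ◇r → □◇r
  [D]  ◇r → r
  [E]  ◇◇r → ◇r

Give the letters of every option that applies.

(A) □(r → q) → (□r → □q) is axiom K, valid on every Kripke frame — valid.
(B) the dual of axiom B: valid iff R is symmetric. Such an R need not be symmetric — not valid.
(C) ◇r → □◇r is axiom 5; it is valid on a frame exactly when R is euclidean. Such an R need not be euclidean, so not valid.
(D) ◇r → r is valid only on frames where every R-edge is a self-loop. Such an R need not be a subset of the identity — not valid.
(E) ◇◇r → ◇r (the dual of axiom 4) characterises the transitive frames. Every such R is transitive — valid.

A, E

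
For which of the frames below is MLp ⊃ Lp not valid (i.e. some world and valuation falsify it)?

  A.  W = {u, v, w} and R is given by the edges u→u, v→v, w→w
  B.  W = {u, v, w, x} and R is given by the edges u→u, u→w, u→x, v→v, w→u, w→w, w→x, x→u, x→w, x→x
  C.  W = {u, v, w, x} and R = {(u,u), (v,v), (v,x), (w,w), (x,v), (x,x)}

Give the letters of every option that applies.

The schema MLp ⊃ Lp is the dual of axiom 5; it is valid on a frame iff R is euclidean.
(A) R is euclidean (any two R-successors of the same world are R-related), so the schema is valid here.
(B) R is euclidean (any two R-successors of the same world are R-related), so the schema is valid here.
(C) R is euclidean (any two R-successors of the same world are R-related), so the schema is valid here.

none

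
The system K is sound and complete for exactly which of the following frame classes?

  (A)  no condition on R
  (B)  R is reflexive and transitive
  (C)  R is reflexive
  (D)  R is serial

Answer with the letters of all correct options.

(A) K is sound and complete for exactly this class.
(B) this class determines S4, not K.
(C) this class determines T (= KT), not K.
(D) this class determines D, not K.

A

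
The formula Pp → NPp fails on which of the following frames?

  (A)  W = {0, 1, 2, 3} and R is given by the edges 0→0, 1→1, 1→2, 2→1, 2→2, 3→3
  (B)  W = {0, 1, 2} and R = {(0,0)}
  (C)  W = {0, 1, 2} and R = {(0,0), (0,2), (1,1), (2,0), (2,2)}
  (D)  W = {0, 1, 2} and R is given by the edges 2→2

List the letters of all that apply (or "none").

none

The schema Pp → NPp is axiom 5; it is valid on a frame iff R is euclidean.
(A) R is euclidean (any two R-successors of the same world are R-related), so the schema is valid here.
(B) R is euclidean (any two R-successors of the same world are R-related), so the schema is valid here.
(C) R is euclidean (any two R-successors of the same world are R-related), so the schema is valid here.
(D) R is euclidean (any two R-successors of the same world are R-related), so the schema is valid here.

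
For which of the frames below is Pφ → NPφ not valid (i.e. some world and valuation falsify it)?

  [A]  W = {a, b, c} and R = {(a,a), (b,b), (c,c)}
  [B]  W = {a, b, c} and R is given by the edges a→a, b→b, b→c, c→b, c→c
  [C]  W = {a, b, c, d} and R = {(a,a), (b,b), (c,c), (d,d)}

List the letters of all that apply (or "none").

none

The schema Pφ → NPφ is axiom 5; it is valid on a frame iff R is euclidean.
(A) R is euclidean (any two R-successors of the same world are R-related), so the schema is valid here.
(B) R is euclidean (any two R-successors of the same world are R-related), so the schema is valid here.
(C) R is euclidean (any two R-successors of the same world are R-related), so the schema is valid here.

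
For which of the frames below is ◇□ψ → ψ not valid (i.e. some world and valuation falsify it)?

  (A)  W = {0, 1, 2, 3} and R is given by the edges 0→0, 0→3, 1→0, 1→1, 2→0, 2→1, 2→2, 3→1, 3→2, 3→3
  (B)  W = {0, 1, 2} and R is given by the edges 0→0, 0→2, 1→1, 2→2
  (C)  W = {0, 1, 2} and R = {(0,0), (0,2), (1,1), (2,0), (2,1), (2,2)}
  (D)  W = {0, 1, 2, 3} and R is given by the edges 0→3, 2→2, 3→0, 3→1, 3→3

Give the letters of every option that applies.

A, B, C, D

The schema ◇□ψ → ψ is the dual of axiom B; it is valid on a frame iff R is symmetric.
(A) R is not symmetric (0 R 3 but not 3 R 0), so the schema fails here.
(B) R is not symmetric (0 R 2 but not 2 R 0), so the schema fails here.
(C) R is not symmetric (2 R 1 but not 1 R 2), so the schema fails here.
(D) R is not symmetric (3 R 1 but not 1 R 3), so the schema fails here.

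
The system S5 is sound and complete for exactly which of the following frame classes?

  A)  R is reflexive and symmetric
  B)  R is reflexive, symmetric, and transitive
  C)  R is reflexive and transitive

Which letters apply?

B

(A) this class determines B (= KTB), not S5.
(B) S5 is sound and complete for exactly this class.
(C) this class determines S4, not S5.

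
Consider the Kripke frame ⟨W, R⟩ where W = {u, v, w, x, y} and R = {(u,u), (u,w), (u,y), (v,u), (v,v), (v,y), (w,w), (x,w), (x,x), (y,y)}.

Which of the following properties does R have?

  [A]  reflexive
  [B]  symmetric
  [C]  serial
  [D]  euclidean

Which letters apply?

A, C

(A) reflexive: each world relates to itself.
(B) not symmetric: u R w but not w R u.
(C) serial: every world has an R-successor.
(D) not euclidean: u R w and u R u but not w R u.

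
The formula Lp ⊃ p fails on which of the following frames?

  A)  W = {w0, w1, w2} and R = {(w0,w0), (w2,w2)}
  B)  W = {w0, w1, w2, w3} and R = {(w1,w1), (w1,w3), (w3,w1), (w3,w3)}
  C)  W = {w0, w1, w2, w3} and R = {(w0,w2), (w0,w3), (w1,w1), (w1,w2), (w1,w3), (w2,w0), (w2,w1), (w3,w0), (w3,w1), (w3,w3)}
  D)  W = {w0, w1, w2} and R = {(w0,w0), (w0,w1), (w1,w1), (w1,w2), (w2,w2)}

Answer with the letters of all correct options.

The schema Lp ⊃ p is axiom T; it is valid on a frame iff R is reflexive.
(A) R is not reflexive (not w1 R w1), so the schema fails here.
(B) R is not reflexive (not w0 R w0), so the schema fails here.
(C) R is not reflexive (not w0 R w0), so the schema fails here.
(D) R is reflexive (each world relates to itself), so the schema is valid here.

A, B, C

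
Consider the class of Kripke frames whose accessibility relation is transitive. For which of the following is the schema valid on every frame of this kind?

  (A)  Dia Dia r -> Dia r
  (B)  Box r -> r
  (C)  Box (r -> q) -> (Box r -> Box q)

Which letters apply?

A, C

(A) Dia Dia r -> Dia r (the dual of axiom 4) characterises the transitive frames. Every such R is transitive — valid.
(B) axiom T: valid iff R is reflexive. Such an R need not be reflexive — not valid.
(C) Box (r -> q) -> (Box r -> Box q) is axiom K, valid on every Kripke frame — valid.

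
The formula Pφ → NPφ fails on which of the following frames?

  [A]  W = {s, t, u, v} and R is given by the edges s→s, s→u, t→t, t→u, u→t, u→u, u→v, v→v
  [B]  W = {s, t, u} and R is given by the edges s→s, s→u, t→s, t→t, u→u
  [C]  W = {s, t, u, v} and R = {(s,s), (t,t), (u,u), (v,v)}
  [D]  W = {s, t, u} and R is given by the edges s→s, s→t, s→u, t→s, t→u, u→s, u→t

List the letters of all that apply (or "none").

The schema Pφ → NPφ is axiom 5; it is valid on a frame iff R is euclidean.
(A) R is not euclidean (s R u and s R s but not u R s), so the schema fails here.
(B) R is not euclidean (s R u and s R s but not u R s), so the schema fails here.
(C) R is euclidean (any two R-successors of the same world are R-related), so the schema is valid here.
(D) R is not euclidean (s R t and s R t but not t R t), so the schema fails here.

A, B, D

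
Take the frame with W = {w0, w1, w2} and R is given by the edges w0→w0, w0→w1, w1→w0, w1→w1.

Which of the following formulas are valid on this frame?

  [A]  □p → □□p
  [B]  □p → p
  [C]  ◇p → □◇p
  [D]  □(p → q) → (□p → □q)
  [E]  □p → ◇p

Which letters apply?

A, C, D

R is not reflexive: not w2 R w2.
R is transitive: R is closed under composition.
R is euclidean: any two R-successors of the same world are R-related.
R is not serial: w2 has no R-successor.
(A) □p → □□p (axiom 4) characterises the transitive frames. R is transitive — valid.
(B) axiom T: valid iff R is reflexive. R is not reflexive — not valid.
(C) ◇p → □◇p is axiom 5; it is valid on a frame exactly when R is euclidean. R is euclidean, so valid.
(D) this is just K, valid on every normal frame.
(E) axiom D: valid iff R is serial. R is not serial — not valid.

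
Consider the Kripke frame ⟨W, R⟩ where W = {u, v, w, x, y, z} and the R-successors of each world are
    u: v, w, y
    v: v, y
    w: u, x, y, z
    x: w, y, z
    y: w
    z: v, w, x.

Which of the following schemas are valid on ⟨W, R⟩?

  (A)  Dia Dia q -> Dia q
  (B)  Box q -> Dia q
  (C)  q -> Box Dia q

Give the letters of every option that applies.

B

R is not symmetric: u R v but not v R u.
R is not transitive: u R w and w R u but not u R u.
R is serial: every world has an R-successor.
(A) Dia Dia q -> Dia q is the dual of axiom 4; it is valid on a frame exactly when R is transitive. R is not transitive, so not valid.
(B) axiom D: valid iff R is serial. R is serial — valid.
(C) q -> Box Dia q is axiom B; it is valid on a frame exactly when R is symmetric. R is not symmetric, so not valid.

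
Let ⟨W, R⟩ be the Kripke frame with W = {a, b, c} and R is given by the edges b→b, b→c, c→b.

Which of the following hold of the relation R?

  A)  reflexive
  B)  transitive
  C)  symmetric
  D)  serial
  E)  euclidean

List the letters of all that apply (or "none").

C

(A) not reflexive: not a R a.
(B) not transitive: c R b and b R c but not c R c.
(C) symmetric: every R-edge is matched by its reverse.
(D) not serial: a has no R-successor.
(E) not euclidean: b R c and b R c but not c R c.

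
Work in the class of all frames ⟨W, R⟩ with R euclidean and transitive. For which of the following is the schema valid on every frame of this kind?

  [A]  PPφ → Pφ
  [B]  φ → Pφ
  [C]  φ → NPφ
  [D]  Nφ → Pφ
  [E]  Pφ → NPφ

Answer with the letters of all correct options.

(A) PPφ → Pφ is the dual of axiom 4; it is valid on a frame exactly when R is transitive. Every such R is transitive, so valid.
(B) φ → Pφ (the dual of axiom T) characterises the reflexive frames. Such an R need not be reflexive — not valid.
(C) φ → NPφ is axiom B, which corresponds to symmetry. Such an R need not be symmetric — not valid.
(D) Nφ → Pφ is axiom D; it is valid on a frame exactly when R is serial. Such an R need not be serial, so not valid.
(E) Pφ → NPφ is axiom 5; it is valid on a frame exactly when R is euclidean. Every such R is euclidean, so valid.

A, E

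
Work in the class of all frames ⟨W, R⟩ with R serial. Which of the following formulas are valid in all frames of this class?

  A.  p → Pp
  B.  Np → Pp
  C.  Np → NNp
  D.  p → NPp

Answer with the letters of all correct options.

(A) p → Pp is the dual of axiom T, which corresponds to reflexivity. Such an R need not be reflexive — not valid.
(B) Np → Pp is axiom D, which corresponds to seriality. Every such R is serial — valid.
(C) Np → NNp is axiom 4; it is valid on a frame exactly when R is transitive. Such an R need not be transitive, so not valid.
(D) p → NPp is axiom B; it is valid on a frame exactly when R is symmetric. Such an R need not be symmetric, so not valid.

B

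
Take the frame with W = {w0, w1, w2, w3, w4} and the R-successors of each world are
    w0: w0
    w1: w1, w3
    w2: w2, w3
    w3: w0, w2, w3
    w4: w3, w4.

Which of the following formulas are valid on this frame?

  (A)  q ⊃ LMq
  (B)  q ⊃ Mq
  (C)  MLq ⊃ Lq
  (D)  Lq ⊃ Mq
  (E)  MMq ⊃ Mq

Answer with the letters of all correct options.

B, D

R is reflexive: each world relates to itself.
R is not symmetric: w1 R w3 but not w3 R w1.
R is not transitive: w1 R w3 and w3 R w0 but not w1 R w0.
R is not euclidean: w1 R w3 and w1 R w1 but not w3 R w1.
R is serial: every world has an R-successor.
(A) q ⊃ LMq is axiom B; it is valid on a frame exactly when R is symmetric. R is not symmetric, so not valid.
(B) q ⊃ Mq is the dual of axiom T; it is valid on a frame exactly when R is reflexive. R is reflexive, so valid.
(C) the dual of axiom 5: valid iff R is euclidean. R is not euclidean — not valid.
(D) axiom D: valid iff R is serial. R is serial — valid.
(E) MMq ⊃ Mq (the dual of axiom 4) characterises the transitive frames. R is not transitive — not valid.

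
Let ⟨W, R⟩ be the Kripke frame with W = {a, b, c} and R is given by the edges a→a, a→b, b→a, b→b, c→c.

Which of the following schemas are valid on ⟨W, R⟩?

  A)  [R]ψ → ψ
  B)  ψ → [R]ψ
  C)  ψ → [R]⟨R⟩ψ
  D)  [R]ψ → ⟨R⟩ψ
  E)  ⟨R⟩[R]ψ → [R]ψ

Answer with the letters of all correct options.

A, C, D, E

R is reflexive: each world relates to itself.
R is symmetric: every R-edge is matched by its reverse.
R is euclidean: any two R-successors of the same world are R-related.
R is serial: every world has an R-successor.
R is not a subset of the identity: a R b with a ≠ b.
(A) [R]ψ → ψ is axiom T, which corresponds to reflexivity. R is reflexive — valid.
(B) ψ → [R]ψ is equivalent to ◇p→p; it holds exactly when R ⊆ identity. Here R ⊄ identity — not valid.
(C) ψ → [R]⟨R⟩ψ is axiom B, which corresponds to symmetry. R is symmetric — valid.
(D) [R]ψ → ⟨R⟩ψ is axiom D; it is valid on a frame exactly when R is serial. R is serial, so valid.
(E) ⟨R⟩[R]ψ → [R]ψ (the dual of axiom 5) characterises the euclidean frames. R is euclidean — valid.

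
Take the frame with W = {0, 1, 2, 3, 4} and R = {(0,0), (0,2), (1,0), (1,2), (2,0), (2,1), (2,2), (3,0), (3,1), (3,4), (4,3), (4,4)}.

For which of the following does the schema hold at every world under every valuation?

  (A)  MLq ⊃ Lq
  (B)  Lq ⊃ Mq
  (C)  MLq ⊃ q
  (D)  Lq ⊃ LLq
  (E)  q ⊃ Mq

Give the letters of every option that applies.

B

R is not reflexive: not 1 R 1.
R is not symmetric: 1 R 0 but not 0 R 1.
R is not transitive: 0 R 2 and 2 R 1 but not 0 R 1.
R is not euclidean: 2 R 0 and 2 R 1 but not 0 R 1.
R is serial: every world has an R-successor.
(A) MLq ⊃ Lq is the dual of axiom 5, which corresponds to the euclidean property. R is not euclidean — not valid.
(B) Lq ⊃ Mq (axiom D) characterises the serial frames. R is serial — valid.
(C) MLq ⊃ q (the dual of axiom B) characterises the symmetric frames. R is not symmetric — not valid.
(D) axiom 4: valid iff R is transitive. R is not transitive — not valid.
(E) the dual of axiom T: valid iff R is reflexive. R is not reflexive — not valid.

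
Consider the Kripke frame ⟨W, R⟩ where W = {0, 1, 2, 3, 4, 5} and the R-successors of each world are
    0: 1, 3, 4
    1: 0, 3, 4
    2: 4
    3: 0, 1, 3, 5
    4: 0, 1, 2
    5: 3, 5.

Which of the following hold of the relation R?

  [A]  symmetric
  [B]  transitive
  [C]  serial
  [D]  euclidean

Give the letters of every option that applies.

(A) symmetric: every R-edge is matched by its reverse.
(B) not transitive: 0 R 1 and 1 R 0 but not 0 R 0.
(C) serial: every world has an R-successor.
(D) not euclidean: 0 R 3 and 0 R 4 but not 3 R 4.

A, C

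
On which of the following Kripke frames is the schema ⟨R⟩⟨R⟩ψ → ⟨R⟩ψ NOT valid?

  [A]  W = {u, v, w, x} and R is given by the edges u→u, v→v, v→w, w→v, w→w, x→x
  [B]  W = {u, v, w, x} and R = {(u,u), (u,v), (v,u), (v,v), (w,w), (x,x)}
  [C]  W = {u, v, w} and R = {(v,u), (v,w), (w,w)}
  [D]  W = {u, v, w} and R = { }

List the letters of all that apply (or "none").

The schema ⟨R⟩⟨R⟩ψ → ⟨R⟩ψ is the dual of axiom 4; it is valid on a frame iff R is transitive.
(A) R is transitive (R is closed under composition), so the schema is valid here.
(B) R is transitive (R is closed under composition), so the schema is valid here.
(C) R is transitive (R is closed under composition), so the schema is valid here.
(D) R is transitive (R is closed under composition), so the schema is valid here.

none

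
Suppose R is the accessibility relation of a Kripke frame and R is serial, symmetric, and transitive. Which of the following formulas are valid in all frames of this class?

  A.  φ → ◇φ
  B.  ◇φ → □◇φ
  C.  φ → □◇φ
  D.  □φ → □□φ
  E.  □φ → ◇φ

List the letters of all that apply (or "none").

A, B, C, D, E

A serial symmetric transitive relation is reflexive (take any v with uRv; symmetry gives vRu and transitivity gives uRu), hence an equivalence relation.
(A) φ → ◇φ (the dual of axiom T) characterises the reflexive frames. Every such R is reflexive — valid.
(B) axiom 5: valid iff R is euclidean. Every such R is euclidean — valid.
(C) φ → □◇φ is axiom B; it is valid on a frame exactly when R is symmetric. Every such R is symmetric, so valid.
(D) axiom 4: valid iff R is transitive. Every such R is transitive — valid.
(E) □φ → ◇φ is axiom D; it is valid on a frame exactly when R is serial. Every such R is serial, so valid.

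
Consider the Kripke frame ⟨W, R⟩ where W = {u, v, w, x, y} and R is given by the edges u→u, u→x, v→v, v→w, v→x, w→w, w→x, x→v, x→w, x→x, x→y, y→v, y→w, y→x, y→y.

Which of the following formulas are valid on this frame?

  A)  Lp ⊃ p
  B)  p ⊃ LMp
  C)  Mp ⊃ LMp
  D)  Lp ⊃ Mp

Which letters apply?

R is reflexive: each world relates to itself.
R is not symmetric: u R x but not x R u.
R is not euclidean: u R x and u R u but not x R u.
R is serial: every world has an R-successor.
(A) axiom T: valid iff R is reflexive. R is reflexive — valid.
(B) p ⊃ LMp (axiom B) characterises the symmetric frames. R is not symmetric — not valid.
(C) Mp ⊃ LMp is axiom 5, which corresponds to the euclidean property. R is not euclidean — not valid.
(D) Lp ⊃ Mp (axiom D) characterises the serial frames. R is serial — valid.

A, D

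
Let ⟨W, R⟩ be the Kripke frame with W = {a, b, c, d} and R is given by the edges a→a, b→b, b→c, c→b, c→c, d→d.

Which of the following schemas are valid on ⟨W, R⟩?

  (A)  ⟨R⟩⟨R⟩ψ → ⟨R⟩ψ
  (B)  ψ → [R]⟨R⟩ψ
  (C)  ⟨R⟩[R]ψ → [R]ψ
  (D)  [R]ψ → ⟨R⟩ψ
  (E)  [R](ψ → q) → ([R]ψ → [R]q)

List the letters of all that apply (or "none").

A, B, C, D, E

R is symmetric: every R-edge is matched by its reverse.
R is transitive: R is closed under composition.
R is euclidean: any two R-successors of the same world are R-related.
R is serial: every world has an R-successor.
(A) the dual of axiom 4: valid iff R is transitive. R is transitive — valid.
(B) ψ → [R]⟨R⟩ψ is axiom B, which corresponds to symmetry. R is symmetric — valid.
(C) ⟨R⟩[R]ψ → [R]ψ (the dual of axiom 5) characterises the euclidean frames. R is euclidean — valid.
(D) [R]ψ → ⟨R⟩ψ is axiom D, which corresponds to seriality. R is serial — valid.
(E) [R](ψ → q) → ([R]ψ → [R]q) is the K axiom; it holds on all frames — valid.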